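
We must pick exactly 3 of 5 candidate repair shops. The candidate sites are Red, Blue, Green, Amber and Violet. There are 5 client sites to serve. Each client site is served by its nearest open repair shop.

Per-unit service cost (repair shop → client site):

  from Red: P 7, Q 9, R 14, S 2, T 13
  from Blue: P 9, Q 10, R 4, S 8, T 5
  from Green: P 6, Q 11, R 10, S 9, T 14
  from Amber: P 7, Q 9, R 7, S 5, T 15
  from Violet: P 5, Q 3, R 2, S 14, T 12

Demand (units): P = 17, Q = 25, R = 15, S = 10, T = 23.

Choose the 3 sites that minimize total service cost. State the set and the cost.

Choose Red, Blue and Violet; total service cost 325.

With exactly 3 open, each client site uses its cheapest among the chosen.
{Red, Blue, Violet}: P→Violet 5·17=85, Q→Violet 3·25=75, R→Violet 2·15=30, S→Red 2·10=20, T→Blue 5·23=115. Service cost 325.
{Blue, Amber, Violet}: service cost 355
{Blue, Green, Violet}: service cost 385
Among all 10 size-3 choices, {Red, Blue, Violet} is lowest.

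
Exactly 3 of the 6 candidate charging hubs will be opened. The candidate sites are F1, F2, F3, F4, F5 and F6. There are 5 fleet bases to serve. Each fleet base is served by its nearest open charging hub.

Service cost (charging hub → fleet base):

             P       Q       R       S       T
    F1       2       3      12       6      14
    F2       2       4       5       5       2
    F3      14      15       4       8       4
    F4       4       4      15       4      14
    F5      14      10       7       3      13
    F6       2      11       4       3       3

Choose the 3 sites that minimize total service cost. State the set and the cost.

With exactly 3 open, each fleet base uses its cheapest among the chosen.
{F1, F2, F6}: P→F1 2, Q→F1 3, R→F6 4, S→F6 3, T→F2 2. Service cost 14.
{F1, F2, F5}: service cost 15
{F1, F3, F6}: service cost 15
Among all 20 size-3 choices, {F1, F2, F6} is lowest.

Choose F1, F2 and F6; total service cost 14.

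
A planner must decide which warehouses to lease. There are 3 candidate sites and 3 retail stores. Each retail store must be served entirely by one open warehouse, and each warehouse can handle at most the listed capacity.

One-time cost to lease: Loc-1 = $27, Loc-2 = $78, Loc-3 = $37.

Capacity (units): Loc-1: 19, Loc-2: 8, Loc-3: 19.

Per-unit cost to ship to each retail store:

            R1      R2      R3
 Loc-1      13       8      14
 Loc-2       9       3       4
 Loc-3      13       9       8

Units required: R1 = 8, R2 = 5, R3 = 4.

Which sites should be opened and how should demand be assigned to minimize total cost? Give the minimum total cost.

Minimum total cost: 218

Open {Loc-3}: R1→Loc-3 13·8=104, R2→Loc-3 9·5=45, R3→Loc-3 8·4=32.
Loads: Loc-3 carries 17/19. Service 181; fixed 37; total 218.
Next best feasible plan costs 227.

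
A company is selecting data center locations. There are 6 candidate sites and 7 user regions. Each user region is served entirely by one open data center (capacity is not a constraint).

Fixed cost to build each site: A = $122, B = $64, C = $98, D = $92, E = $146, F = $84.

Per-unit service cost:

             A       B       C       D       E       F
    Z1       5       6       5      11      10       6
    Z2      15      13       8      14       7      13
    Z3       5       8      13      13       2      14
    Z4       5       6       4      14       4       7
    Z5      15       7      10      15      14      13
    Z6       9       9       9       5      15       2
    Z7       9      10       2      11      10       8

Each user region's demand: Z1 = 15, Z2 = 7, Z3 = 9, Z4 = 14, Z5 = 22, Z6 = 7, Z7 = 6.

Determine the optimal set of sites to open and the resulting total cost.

Open B and C; minimum total cost 650.

For any fixed open set, each user region goes to its cheapest open site; total = fixed + service.
{B, C}: Z1→C 5·15=75, Z2→C 8·7=56, Z3→B 8·9=72, Z4→C 4·14=56, Z5→B 7·22=154, Z6→B 9·7=63, Z7→C 2·6=12. Service 488; fixed 162; total 650.
{B}: Z1→B 6·15=90, Z2→B 13·7=91, Z3→B 8·9=72, Z4→B 6·14=84, Z5→B 7·22=154, Z6→B 9·7=63, Z7→B 10·6=60. Service 614; fixed 64; total 678.
{B, C, F}: service 439 + fixed 246 = 685
{A, B, C, D, E, F}: service 378 + fixed 606 = 984
No other subset beats 650.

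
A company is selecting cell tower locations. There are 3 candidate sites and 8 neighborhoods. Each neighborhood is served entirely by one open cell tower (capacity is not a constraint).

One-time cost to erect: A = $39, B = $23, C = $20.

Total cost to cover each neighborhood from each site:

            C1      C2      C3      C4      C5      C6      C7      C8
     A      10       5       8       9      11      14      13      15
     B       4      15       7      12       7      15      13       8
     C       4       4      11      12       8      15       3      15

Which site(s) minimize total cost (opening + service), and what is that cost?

For any fixed open set, each neighborhood goes to its cheapest open site; total = fixed + service.
{C}: C1→C 4, C2→C 4, C3→C 11, C4→C 12, C5→C 8, C6→C 15, C7→C 3, C8→C 15. Service 72; fixed 20; total 92.
{B, C}: C1→B 4, C2→C 4, C3→B 7, C4→B 12, C5→B 7, C6→B 15, C7→C 3, C8→B 8. Service 60; fixed 43; total 103.
{B}: service 81 + fixed 23 = 104
{A, B, C}: C1→B 4, C2→C 4, C3→B 7, C4→A 9, C5→B 7, C6→A 14, C7→C 3, C8→B 8. Service 56; fixed 82; total 138.
(All 7 nonempty subsets were checked; C only is lowest.)

Open C only; minimum total cost 92.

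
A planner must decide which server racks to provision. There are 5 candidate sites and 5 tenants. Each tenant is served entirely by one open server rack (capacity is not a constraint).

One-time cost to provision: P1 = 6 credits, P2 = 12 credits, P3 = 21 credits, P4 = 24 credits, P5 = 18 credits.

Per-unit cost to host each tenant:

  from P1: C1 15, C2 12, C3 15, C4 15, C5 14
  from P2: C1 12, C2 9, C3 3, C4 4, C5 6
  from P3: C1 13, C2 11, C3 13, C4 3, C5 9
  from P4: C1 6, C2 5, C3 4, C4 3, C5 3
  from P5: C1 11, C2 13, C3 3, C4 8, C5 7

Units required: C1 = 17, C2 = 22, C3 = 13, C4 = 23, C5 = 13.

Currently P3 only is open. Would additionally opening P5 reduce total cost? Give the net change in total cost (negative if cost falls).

Current service cost with {P3}: 818.
Adding P5: each tenant re-picks its cheapest; new service cost 628, saving 190.
Extra fixed cost: 18. Net change = 18 − 190 = -172.
(Totals: 839 → 667.)

Yes — net change −172 (cost falls by 172).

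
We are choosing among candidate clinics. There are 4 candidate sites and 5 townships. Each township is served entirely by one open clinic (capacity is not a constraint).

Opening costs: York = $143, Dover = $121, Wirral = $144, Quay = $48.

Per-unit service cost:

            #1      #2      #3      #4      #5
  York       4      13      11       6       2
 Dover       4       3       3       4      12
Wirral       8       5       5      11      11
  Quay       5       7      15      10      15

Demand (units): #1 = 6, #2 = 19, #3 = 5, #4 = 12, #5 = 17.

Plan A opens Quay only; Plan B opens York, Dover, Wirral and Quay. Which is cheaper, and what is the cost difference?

Plan B is cheaper by 27.

Plan A: {Quay}: #1→Quay 5·6=30, #2→Quay 7·19=133, #3→Quay 15·5=75, #4→Quay 10·12=120, #5→Quay 15·17=255. Service 613; fixed 48; total 661.
Plan B: {York, Dover, Wirral, Quay}: #1→York 4·6=24, #2→Dover 3·19=57, #3→Dover 3·5=15, #4→Dover 4·12=48, #5→York 2·17=34. Service 178; fixed 456; total 634.
Difference: |661 − 634| = 27.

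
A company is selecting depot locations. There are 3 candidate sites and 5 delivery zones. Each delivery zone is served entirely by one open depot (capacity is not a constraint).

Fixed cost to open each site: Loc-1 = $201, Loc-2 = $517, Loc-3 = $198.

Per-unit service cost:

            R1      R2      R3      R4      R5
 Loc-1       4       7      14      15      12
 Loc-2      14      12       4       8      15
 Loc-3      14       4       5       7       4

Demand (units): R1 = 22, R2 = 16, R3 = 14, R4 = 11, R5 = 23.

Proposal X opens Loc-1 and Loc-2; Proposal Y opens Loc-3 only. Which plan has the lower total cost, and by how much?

Proposal Y is cheaper by 529.

Proposal X: {Loc-1, Loc-2}: R1→Loc-1 4·22=88, R2→Loc-1 7·16=112, R3→Loc-2 4·14=56, R4→Loc-2 8·11=88, R5→Loc-1 12·23=276. Service 620; fixed 718; total 1338.
Proposal Y: {Loc-3}: R1→Loc-3 14·22=308, R2→Loc-3 4·16=64, R3→Loc-3 5·14=70, R4→Loc-3 7·11=77, R5→Loc-3 4·23=92. Service 611; fixed 198; total 809.
Difference: |1338 − 809| = 529.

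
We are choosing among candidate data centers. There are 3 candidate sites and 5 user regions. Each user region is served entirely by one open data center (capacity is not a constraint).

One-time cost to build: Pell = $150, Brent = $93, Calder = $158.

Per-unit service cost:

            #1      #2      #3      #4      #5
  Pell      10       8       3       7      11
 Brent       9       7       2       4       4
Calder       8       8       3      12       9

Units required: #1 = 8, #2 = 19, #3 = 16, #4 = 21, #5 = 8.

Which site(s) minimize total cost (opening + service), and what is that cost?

Open Brent only; minimum total cost 446.

For any fixed open set, each user region goes to its cheapest open site; total = fixed + service.
{Brent}: #1→Brent 9·8=72, #2→Brent 7·19=133, #3→Brent 2·16=32, #4→Brent 4·21=84, #5→Brent 4·8=32. Service 353; fixed 93; total 446.
{Pell, Brent}: service 353 + fixed 243 = 596
{Brent, Calder}: service 345 + fixed 251 = 596
{Pell, Brent, Calder}: service 345 + fixed 401 = 746
No other subset beats 446.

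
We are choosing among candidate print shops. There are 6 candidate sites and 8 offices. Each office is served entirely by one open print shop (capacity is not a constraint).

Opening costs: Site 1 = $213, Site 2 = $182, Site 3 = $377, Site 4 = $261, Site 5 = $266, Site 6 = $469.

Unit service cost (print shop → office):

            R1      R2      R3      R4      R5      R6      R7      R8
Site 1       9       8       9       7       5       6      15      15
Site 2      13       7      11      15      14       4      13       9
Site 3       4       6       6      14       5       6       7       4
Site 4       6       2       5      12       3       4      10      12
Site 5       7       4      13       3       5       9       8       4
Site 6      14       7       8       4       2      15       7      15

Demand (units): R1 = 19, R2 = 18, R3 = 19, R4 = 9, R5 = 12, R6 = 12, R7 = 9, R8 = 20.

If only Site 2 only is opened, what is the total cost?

Total cost: 1412

Each office is assigned to its cheapest site among the open ones.
{Site 2}: R1→Site 2 13·19=247, R2→Site 2 7·18=126, R3→Site 2 11·19=209, R4→Site 2 15·9=135, R5→Site 2 14·12=168, R6→Site 2 4·12=48, R7→Site 2 13·9=117, R8→Site 2 9·20=180. Service 1230; fixed 182; total 1412.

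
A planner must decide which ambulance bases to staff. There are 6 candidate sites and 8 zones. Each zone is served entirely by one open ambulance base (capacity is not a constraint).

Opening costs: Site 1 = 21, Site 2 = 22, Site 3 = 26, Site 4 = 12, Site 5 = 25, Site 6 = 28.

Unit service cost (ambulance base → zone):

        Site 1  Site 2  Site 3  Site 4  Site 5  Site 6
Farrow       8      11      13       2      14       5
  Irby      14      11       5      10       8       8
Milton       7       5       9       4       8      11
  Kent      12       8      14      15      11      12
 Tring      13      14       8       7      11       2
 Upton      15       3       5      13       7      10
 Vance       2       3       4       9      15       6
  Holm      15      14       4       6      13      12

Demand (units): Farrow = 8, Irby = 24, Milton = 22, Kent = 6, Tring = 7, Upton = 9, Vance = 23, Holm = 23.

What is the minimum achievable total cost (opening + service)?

For any fixed open set, each zone goes to its cheapest open site; total = fixed + service.
{Site 1, Site 2, Site 3, Site 4, Site 6}: Farrow→Site 4 2·8=16, Irby→Site 3 5·24=120, Milton→Site 4 4·22=88, Kent→Site 2 8·6=48, Tring→Site 6 2·7=14, Upton→Site 2 3·9=27, Vance→Site 1 2·23=46, Holm→Site 3 4·23=92. Service 451; fixed 109; total 560.
{Site 2, Site 3, Site 4, Site 6}: service 474 + fixed 88 = 562
{Site 1, Site 2, Site 3, Site 4}: Farrow→Site 4 2·8=16, Irby→Site 3 5·24=120, Milton→Site 4 4·22=88, Kent→Site 2 8·6=48, Tring→Site 4 7·7=49, Upton→Site 2 3·9=27, Vance→Site 1 2·23=46, Holm→Site 3 4·23=92. Service 486; fixed 81; total 567.
{Site 1, Site 2, Site 3, Site 4, Site 5, Site 6}: service 451 + fixed 134 = 585
No other subset beats 560.

Minimum total cost: 560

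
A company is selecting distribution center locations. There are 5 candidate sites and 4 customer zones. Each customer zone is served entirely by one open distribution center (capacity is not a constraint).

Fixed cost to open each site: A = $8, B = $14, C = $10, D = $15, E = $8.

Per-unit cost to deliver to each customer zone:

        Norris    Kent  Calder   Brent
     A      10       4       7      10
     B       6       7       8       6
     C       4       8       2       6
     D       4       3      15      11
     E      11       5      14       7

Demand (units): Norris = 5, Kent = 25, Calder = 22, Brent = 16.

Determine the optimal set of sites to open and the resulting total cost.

For any fixed open set, each customer zone goes to its cheapest open site; total = fixed + service.
{C, D}: Norris→C 4·5=20, Kent→D 3·25=75, Calder→C 2·22=44, Brent→C 6·16=96. Service 235; fixed 25; total 260.
{A, C, D}: service 235 + fixed 33 = 268
{C, D, E}: service 235 + fixed 33 = 268
{A, B, C, D, E}: Norris→C 4·5=20, Kent→D 3·25=75, Calder→C 2·22=44, Brent→B 6·16=96. Service 235; fixed 55; total 290.
No other subset beats 260.

Open C and D; minimum total cost 260.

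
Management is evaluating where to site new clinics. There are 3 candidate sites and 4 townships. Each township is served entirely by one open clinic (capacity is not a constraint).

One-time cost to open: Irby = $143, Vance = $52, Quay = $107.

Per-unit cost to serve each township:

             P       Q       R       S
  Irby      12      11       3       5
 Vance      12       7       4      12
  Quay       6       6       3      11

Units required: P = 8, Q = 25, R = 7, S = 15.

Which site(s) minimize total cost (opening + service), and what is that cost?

Open Quay only; minimum total cost 491.

For any fixed open set, each township goes to its cheapest open site; total = fixed + service.
{Quay}: P→Quay 6·8=48, Q→Quay 6·25=150, R→Quay 3·7=21, S→Quay 11·15=165. Service 384; fixed 107; total 491.
{Vance}: service 479 + fixed 52 = 531
{Vance, Quay}: P→Quay 6·8=48, Q→Quay 6·25=150, R→Quay 3·7=21, S→Quay 11·15=165. Service 384; fixed 159; total 543.
{Irby, Vance, Quay}: P→Quay 6·8=48, Q→Quay 6·25=150, R→Irby 3·7=21, S→Irby 5·15=75. Service 294; fixed 302; total 596.
(All 7 nonempty subsets were checked; Quay only is lowest.)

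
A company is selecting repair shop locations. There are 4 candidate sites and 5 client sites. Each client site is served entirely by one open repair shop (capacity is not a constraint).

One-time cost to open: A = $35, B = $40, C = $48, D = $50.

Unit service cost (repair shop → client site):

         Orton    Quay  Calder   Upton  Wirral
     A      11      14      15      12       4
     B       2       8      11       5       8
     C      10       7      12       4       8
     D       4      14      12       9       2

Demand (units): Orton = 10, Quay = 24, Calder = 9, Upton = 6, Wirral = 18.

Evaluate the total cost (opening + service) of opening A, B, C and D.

Each client site is assigned to its cheapest site among the open ones.
{A, B, C, D}: Orton→B 2·10=20, Quay→C 7·24=168, Calder→B 11·9=99, Upton→C 4·6=24, Wirral→D 2·18=36. Service 347; fixed 173; total 520.

Total cost: 520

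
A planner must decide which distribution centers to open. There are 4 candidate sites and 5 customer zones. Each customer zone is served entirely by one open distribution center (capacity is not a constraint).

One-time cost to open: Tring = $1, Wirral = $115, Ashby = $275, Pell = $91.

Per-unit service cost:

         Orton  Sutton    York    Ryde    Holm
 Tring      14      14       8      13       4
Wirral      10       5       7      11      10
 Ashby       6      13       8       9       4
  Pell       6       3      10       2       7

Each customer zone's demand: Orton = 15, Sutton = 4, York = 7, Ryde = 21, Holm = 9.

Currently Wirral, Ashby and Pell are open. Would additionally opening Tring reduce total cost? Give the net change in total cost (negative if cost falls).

Current service cost with {Wirral, Ashby, Pell}: 229.
Adding Tring: each customer zone re-picks its cheapest; new service cost 229, saving 0.
Extra fixed cost: 1. Net change = 1 − 0 = 1.
(Totals: 710 → 711.)

No — net change +1 (cost rises by 1).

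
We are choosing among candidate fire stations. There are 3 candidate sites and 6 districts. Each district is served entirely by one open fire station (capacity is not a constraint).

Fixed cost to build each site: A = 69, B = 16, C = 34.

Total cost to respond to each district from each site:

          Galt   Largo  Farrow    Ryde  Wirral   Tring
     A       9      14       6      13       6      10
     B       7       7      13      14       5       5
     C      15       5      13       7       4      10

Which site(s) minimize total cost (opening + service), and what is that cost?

For any fixed open set, each district goes to its cheapest open site; total = fixed + service.
{B}: Galt→B 7, Largo→B 7, Farrow→B 13, Ryde→B 14, Wirral→B 5, Tring→B 5. Service 51; fixed 16; total 67.
{C}: Galt→C 15, Largo→C 5, Farrow→C 13, Ryde→C 7, Wirral→C 4, Tring→C 10. Service 54; fixed 34; total 88.
{B, C}: Galt→B 7, Largo→C 5, Farrow→B 13, Ryde→C 7, Wirral→C 4, Tring→B 5. Service 41; fixed 50; total 91.
{A, B, C}: service 34 + fixed 119 = 153
(All 7 nonempty subsets were checked; B only is lowest.)

Open B only; minimum total cost 67.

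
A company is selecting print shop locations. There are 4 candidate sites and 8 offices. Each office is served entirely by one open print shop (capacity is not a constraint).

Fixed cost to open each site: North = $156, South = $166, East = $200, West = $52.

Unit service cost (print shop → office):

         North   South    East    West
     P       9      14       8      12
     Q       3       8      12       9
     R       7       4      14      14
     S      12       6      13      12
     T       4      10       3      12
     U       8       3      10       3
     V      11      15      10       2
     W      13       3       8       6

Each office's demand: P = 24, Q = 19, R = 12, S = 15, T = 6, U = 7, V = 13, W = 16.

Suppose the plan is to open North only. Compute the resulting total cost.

Each office is assigned to its cheapest site among the open ones.
{North}: P→North 9·24=216, Q→North 3·19=57, R→North 7·12=84, S→North 12·15=180, T→North 4·6=24, U→North 8·7=56, V→North 11·13=143, W→North 13·16=208. Service 968; fixed 156; total 1124.

Total cost: 1124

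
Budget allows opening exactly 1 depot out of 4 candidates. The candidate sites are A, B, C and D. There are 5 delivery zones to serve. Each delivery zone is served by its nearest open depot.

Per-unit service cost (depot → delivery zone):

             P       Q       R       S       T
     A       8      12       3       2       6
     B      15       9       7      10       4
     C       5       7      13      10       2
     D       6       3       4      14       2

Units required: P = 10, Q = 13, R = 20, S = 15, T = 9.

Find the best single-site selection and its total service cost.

Choose A only; total service cost 380.

With exactly 1 open, each delivery zone uses its cheapest among the chosen.
{A}: P→A 8·10=80, Q→A 12·13=156, R→A 3·20=60, S→A 2·15=30, T→A 6·9=54. Service cost 380.
{D}: service cost 407
{C}: service cost 569
Among all 4 size-1 choices, {A} is lowest.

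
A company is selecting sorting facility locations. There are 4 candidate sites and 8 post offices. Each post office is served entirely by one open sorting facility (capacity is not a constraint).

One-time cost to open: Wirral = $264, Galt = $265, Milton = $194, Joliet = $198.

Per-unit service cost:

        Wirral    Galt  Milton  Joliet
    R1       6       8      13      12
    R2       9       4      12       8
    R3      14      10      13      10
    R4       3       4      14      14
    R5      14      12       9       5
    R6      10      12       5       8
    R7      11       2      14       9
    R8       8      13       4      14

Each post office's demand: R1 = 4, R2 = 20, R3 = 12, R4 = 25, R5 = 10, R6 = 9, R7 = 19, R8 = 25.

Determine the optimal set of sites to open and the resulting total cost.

Open Galt and Milton; minimum total cost 1064.

For any fixed open set, each post office goes to its cheapest open site; total = fixed + service.
{Galt, Milton}: R1→Galt 8·4=32, R2→Galt 4·20=80, R3→Galt 10·12=120, R4→Galt 4·25=100, R5→Milton 9·10=90, R6→Milton 5·9=45, R7→Galt 2·19=38, R8→Milton 4·25=100. Service 605; fixed 459; total 1064.
{Galt}: service 923 + fixed 265 = 1188
{Galt, Milton, Joliet}: service 565 + fixed 657 = 1222
{Wirral, Galt, Milton, Joliet}: R1→Wirral 6·4=24, R2→Galt 4·20=80, R3→Galt 10·12=120, R4→Wirral 3·25=75, R5→Joliet 5·10=50, R6→Milton 5·9=45, R7→Galt 2·19=38, R8→Milton 4·25=100. Service 532; fixed 921; total 1453.
No other subset beats 1064.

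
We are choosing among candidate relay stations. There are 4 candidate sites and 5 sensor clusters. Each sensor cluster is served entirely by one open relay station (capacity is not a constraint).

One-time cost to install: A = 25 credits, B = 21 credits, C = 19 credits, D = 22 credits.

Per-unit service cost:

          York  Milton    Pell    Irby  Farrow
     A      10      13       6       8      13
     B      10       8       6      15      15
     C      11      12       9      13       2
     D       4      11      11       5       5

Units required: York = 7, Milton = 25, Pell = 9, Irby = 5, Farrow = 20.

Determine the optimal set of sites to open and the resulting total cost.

For any fixed open set, each sensor cluster goes to its cheapest open site; total = fixed + service.
{B, C, D}: York→D 4·7=28, Milton→B 8·25=200, Pell→B 6·9=54, Irby→D 5·5=25, Farrow→C 2·20=40. Service 347; fixed 62; total 409.
{A, B, C, D}: York→D 4·7=28, Milton→B 8·25=200, Pell→A 6·9=54, Irby→D 5·5=25, Farrow→C 2·20=40. Service 347; fixed 87; total 434.
{B, D}: York→D 4·7=28, Milton→B 8·25=200, Pell→B 6·9=54, Irby→D 5·5=25, Farrow→D 5·20=100. Service 407; fixed 43; total 450.
{C}: York→C 11·7=77, Milton→C 12·25=300, Pell→C 9·9=81, Irby→C 13·5=65, Farrow→C 2·20=40. Service 563; fixed 19; total 582.
No other subset beats 409.

Open B, C and D; minimum total cost 409.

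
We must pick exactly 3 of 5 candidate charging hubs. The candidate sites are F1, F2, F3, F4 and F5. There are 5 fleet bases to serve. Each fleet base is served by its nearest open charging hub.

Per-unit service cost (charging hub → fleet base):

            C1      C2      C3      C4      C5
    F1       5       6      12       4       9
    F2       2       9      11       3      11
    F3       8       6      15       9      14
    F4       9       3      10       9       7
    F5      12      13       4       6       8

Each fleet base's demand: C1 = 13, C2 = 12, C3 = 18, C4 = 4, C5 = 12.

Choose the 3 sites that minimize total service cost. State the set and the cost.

With exactly 3 open, each fleet base uses its cheapest among the chosen.
{F2, F4, F5}: C1→F2 2·13=26, C2→F4 3·12=36, C3→F5 4·18=72, C4→F2 3·4=12, C5→F4 7·12=84. Service cost 230.
{F1, F4, F5}: service cost 273
{F1, F2, F5}: service cost 278
Among all 10 size-3 choices, {F2, F4, F5} is lowest.

Choose F2, F4 and F5; total service cost 230.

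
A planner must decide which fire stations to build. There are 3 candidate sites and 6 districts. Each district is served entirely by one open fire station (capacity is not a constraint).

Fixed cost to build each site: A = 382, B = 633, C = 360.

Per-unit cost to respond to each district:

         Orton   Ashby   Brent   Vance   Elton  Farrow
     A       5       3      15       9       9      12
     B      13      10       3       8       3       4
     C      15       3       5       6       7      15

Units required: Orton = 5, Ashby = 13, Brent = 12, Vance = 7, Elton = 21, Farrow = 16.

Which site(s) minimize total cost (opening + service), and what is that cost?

Open C only; minimum total cost 963.

For any fixed open set, each district goes to its cheapest open site; total = fixed + service.
{C}: Orton→C 15·5=75, Ashby→C 3·13=39, Brent→C 5·12=60, Vance→C 6·7=42, Elton→C 7·21=147, Farrow→C 15·16=240. Service 603; fixed 360; total 963.
{B}: Orton→B 13·5=65, Ashby→B 10·13=130, Brent→B 3·12=36, Vance→B 8·7=56, Elton→B 3·21=63, Farrow→B 4·16=64. Service 414; fixed 633; total 1047.
{A}: service 688 + fixed 382 = 1070
{A, B, C}: service 269 + fixed 1375 = 1644
No other subset beats 963.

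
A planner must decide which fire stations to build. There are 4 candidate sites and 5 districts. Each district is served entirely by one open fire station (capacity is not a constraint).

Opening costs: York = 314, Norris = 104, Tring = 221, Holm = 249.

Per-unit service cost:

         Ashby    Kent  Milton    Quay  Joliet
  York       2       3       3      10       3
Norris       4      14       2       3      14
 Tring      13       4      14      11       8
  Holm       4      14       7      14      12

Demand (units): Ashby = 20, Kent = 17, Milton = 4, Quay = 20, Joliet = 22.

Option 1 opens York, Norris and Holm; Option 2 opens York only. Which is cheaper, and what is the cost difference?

Option 2 is cheaper by 209.

Option 1: {York, Norris, Holm}: Ashby→York 2·20=40, Kent→York 3·17=51, Milton→Norris 2·4=8, Quay→Norris 3·20=60, Joliet→York 3·22=66. Service 225; fixed 667; total 892.
Option 2: {York}: Ashby→York 2·20=40, Kent→York 3·17=51, Milton→York 3·4=12, Quay→York 10·20=200, Joliet→York 3·22=66. Service 369; fixed 314; total 683.
Difference: |892 − 683| = 209.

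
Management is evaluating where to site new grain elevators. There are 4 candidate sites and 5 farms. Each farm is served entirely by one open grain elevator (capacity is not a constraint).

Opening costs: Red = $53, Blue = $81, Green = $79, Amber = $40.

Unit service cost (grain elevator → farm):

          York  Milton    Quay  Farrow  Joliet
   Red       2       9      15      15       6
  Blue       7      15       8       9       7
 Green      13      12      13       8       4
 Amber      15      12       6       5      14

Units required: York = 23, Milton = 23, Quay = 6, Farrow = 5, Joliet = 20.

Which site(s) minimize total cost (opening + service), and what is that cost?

Open Red and Amber; minimum total cost 527.

For any fixed open set, each farm goes to its cheapest open site; total = fixed + service.
{Red, Amber}: York→Red 2·23=46, Milton→Red 9·23=207, Quay→Amber 6·6=36, Farrow→Amber 5·5=25, Joliet→Red 6·20=120. Service 434; fixed 93; total 527.
{Red, Green, Amber}: service 394 + fixed 172 = 566
{Red, Green}: service 451 + fixed 132 = 583
{Red, Blue, Green, Amber}: service 394 + fixed 253 = 647
No other subset beats 527.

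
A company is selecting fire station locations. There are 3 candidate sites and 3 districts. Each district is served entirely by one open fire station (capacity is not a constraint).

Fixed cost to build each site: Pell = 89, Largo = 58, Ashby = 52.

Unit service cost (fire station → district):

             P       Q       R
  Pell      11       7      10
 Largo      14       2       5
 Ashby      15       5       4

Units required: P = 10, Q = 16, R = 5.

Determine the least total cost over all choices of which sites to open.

For any fixed open set, each district goes to its cheapest open site; total = fixed + service.
{Largo}: P→Largo 14·10=140, Q→Largo 2·16=32, R→Largo 5·5=25. Service 197; fixed 58; total 255.
{Largo, Ashby}: service 192 + fixed 110 = 302
{Ashby}: service 250 + fixed 52 = 302
{Pell, Largo, Ashby}: P→Pell 11·10=110, Q→Largo 2·16=32, R→Ashby 4·5=20. Service 162; fixed 199; total 361.
No other subset beats 255.

Minimum total cost: 255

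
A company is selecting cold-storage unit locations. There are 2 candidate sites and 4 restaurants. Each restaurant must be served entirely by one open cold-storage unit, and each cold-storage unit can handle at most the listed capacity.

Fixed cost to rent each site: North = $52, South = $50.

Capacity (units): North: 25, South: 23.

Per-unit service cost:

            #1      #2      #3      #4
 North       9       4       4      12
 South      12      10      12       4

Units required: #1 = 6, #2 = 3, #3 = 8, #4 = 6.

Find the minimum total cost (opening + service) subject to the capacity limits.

Open {North}: #1→North 9·6=54, #2→North 4·3=12, #3→North 4·8=32, #4→North 12·6=72.
Loads: North carries 23/25. Service 170; fixed 52; total 222.
Next best feasible plan costs 224.

Minimum total cost: 222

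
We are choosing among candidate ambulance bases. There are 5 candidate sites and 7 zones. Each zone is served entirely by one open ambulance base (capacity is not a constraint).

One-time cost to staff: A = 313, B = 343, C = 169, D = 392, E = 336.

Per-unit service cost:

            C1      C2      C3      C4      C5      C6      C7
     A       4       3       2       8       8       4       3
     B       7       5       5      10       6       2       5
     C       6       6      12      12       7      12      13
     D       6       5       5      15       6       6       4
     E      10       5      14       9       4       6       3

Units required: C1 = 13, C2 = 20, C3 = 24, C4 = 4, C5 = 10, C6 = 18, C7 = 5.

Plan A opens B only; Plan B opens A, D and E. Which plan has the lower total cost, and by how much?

Plan A: {B}: C1→B 7·13=91, C2→B 5·20=100, C3→B 5·24=120, C4→B 10·4=40, C5→B 6·10=60, C6→B 2·18=36, C7→B 5·5=25. Service 472; fixed 343; total 815.
Plan B: {A, D, E}: C1→A 4·13=52, C2→A 3·20=60, C3→A 2·24=48, C4→A 8·4=32, C5→E 4·10=40, C6→A 4·18=72, C7→A 3·5=15. Service 319; fixed 1041; total 1360.
Difference: |815 − 1360| = 545.

Plan A is cheaper by 545.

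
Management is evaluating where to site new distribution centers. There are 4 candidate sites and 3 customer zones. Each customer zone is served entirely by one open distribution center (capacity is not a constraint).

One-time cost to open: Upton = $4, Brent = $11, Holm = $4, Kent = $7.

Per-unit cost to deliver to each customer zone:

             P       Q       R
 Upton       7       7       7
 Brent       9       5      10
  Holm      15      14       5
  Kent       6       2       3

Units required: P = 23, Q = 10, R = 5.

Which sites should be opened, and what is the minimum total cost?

For any fixed open set, each customer zone goes to its cheapest open site; total = fixed + service.
{Kent}: P→Kent 6·23=138, Q→Kent 2·10=20, R→Kent 3·5=15. Service 173; fixed 7; total 180.
{Upton, Kent}: P→Kent 6·23=138, Q→Kent 2·10=20, R→Kent 3·5=15. Service 173; fixed 11; total 184.
{Holm, Kent}: P→Kent 6·23=138, Q→Kent 2·10=20, R→Kent 3·5=15. Service 173; fixed 11; total 184.
{Upton, Brent, Holm, Kent}: service 173 + fixed 26 = 199
(All 15 nonempty subsets were checked; Kent only is lowest.)

Open Kent only; minimum total cost 180.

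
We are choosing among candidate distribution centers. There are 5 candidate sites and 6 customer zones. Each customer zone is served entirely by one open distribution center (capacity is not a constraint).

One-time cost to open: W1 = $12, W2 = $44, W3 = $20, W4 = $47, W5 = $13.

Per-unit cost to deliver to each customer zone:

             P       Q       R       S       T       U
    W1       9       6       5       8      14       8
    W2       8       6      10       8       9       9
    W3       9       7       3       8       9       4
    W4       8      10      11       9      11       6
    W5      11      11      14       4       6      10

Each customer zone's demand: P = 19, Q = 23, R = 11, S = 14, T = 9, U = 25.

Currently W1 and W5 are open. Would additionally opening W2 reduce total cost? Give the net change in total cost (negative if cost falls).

No — net change +25 (cost rises by 25).

Current service cost with {W1, W5}: 674.
Adding W2: each customer zone re-picks its cheapest; new service cost 655, saving 19.
Extra fixed cost: 44. Net change = 44 − 19 = 25.
(Totals: 699 → 724.)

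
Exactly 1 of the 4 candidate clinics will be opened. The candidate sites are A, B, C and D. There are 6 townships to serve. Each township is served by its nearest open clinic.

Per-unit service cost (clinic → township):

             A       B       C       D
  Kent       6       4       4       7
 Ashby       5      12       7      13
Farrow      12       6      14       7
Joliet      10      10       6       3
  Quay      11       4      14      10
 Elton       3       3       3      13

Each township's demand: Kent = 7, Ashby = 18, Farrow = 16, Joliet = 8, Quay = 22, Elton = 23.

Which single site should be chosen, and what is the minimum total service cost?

With exactly 1 open, each township uses its cheapest among the chosen.
{B}: Kent→B 4·7=28, Ashby→B 12·18=216, Farrow→B 6·16=96, Joliet→B 10·8=80, Quay→B 4·22=88, Elton→B 3·23=69. Service cost 577.
{A}: service cost 715
{C}: service cost 803
Among all 4 size-1 choices, {B} is lowest.

Choose B only; total service cost 577.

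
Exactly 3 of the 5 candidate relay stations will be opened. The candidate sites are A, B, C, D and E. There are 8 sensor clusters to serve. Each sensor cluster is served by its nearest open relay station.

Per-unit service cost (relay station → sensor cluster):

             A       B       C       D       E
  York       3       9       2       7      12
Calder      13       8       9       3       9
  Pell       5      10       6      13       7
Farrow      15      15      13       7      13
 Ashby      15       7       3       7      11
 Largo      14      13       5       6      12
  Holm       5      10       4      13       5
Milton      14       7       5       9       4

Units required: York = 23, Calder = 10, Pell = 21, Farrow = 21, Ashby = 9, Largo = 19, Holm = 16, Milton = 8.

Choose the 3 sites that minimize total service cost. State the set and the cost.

With exactly 3 open, each sensor cluster uses its cheapest among the chosen.
{A, C, D}: York→C 2·23=46, Calder→D 3·10=30, Pell→A 5·21=105, Farrow→D 7·21=147, Ashby→C 3·9=27, Largo→C 5·19=95, Holm→C 4·16=64, Milton→C 5·8=40. Service cost 554.
{C, D, E}: service cost 567
{B, C, D}: service cost 575
Among all 10 size-3 choices, {A, C, D} is lowest.

Choose A, C and D; total service cost 554.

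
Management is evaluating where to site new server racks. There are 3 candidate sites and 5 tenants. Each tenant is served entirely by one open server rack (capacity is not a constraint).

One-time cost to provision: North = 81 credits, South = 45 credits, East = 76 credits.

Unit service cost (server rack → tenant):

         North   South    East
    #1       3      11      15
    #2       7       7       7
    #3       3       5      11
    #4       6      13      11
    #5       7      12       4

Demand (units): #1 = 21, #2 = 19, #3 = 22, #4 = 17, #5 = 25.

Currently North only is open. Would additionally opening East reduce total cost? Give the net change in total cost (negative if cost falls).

Current service cost with {North}: 539.
Adding East: each tenant re-picks its cheapest; new service cost 464, saving 75.
Extra fixed cost: 76. Net change = 76 − 75 = 1.
(Totals: 620 → 621.)

No — net change +1 (cost rises by 1).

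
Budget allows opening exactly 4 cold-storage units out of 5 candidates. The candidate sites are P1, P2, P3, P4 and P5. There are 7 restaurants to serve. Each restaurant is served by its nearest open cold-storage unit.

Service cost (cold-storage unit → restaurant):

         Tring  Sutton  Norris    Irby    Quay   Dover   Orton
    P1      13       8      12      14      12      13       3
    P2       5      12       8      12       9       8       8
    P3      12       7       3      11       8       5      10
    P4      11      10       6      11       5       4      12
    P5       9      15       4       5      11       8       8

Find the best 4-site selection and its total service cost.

With exactly 4 open, each restaurant uses its cheapest among the chosen.
{P1, P2, P4, P5}: Tring→P2 5, Sutton→P1 8, Norris→P5 4, Irby→P5 5, Quay→P4 5, Dover→P4 4, Orton→P1 3. Service cost 34.
{P1, P2, P3, P5}: service cost 36
{P1, P3, P4, P5}: service cost 36
Among all 5 size-4 choices, {P1, P2, P4, P5} is lowest.

Choose P1, P2, P4 and P5; total service cost 34.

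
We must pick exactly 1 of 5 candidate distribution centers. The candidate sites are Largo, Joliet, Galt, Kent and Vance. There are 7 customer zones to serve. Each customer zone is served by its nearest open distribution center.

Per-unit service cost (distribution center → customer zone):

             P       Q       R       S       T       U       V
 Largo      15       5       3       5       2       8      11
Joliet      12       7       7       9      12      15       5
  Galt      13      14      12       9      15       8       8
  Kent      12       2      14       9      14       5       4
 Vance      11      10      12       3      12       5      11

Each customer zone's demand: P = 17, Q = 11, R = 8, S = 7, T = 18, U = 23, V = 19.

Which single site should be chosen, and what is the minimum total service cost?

Choose Largo only; total service cost 798.

With exactly 1 open, each customer zone uses its cheapest among the chosen.
{Largo}: P→Largo 15·17=255, Q→Largo 5·11=55, R→Largo 3·8=24, S→Largo 5·7=35, T→Largo 2·18=36, U→Largo 8·23=184, V→Largo 11·19=209. Service cost 798.
{Kent}: service cost 844
{Vance}: service cost 954
Among all 5 size-1 choices, {Largo} is lowest.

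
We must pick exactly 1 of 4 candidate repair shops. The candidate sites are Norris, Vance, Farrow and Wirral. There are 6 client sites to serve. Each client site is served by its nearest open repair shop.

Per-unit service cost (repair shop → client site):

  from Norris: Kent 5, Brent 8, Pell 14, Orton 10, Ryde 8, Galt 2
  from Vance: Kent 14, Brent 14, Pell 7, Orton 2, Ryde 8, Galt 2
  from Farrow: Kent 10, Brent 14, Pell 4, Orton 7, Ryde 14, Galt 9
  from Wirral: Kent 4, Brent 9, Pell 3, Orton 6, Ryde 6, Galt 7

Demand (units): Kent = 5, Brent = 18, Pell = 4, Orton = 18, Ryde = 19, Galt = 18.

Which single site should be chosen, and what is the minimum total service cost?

With exactly 1 open, each client site uses its cheapest among the chosen.
{Wirral}: Kent→Wirral 4·5=20, Brent→Wirral 9·18=162, Pell→Wirral 3·4=12, Orton→Wirral 6·18=108, Ryde→Wirral 6·19=114, Galt→Wirral 7·18=126. Service cost 542.
{Vance}: service cost 574
{Norris}: service cost 593
Among all 4 size-1 choices, {Wirral} is lowest.

Choose Wirral only; total service cost 542.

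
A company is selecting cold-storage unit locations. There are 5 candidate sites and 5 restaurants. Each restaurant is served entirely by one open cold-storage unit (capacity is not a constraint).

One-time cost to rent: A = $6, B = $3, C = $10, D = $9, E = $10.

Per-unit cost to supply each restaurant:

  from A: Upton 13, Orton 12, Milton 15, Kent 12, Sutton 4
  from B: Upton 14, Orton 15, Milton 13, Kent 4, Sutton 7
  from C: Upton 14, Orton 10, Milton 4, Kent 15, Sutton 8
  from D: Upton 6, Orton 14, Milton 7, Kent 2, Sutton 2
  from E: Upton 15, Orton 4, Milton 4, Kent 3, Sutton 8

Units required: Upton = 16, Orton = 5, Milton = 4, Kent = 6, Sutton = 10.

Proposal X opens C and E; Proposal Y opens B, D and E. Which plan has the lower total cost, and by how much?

Proposal Y is cheaper by 192.

Proposal X: {C, E}: Upton→C 14·16=224, Orton→E 4·5=20, Milton→C 4·4=16, Kent→E 3·6=18, Sutton→C 8·10=80. Service 358; fixed 20; total 378.
Proposal Y: {B, D, E}: Upton→D 6·16=96, Orton→E 4·5=20, Milton→E 4·4=16, Kent→D 2·6=12, Sutton→D 2·10=20. Service 164; fixed 22; total 186.
Difference: |378 − 186| = 192.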